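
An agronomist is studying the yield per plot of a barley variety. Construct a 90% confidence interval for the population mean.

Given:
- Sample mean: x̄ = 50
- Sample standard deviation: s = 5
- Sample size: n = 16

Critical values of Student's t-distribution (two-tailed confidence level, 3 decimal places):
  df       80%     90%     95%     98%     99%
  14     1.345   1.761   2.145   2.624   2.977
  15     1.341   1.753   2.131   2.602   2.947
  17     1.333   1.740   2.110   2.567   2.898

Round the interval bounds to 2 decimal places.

The population standard deviation σ is unknown (only the sample standard deviation s is given), so use a t-interval with df = n - 1 = 16 - 1 = 15.

For 90% confidence with df = 15, t* = 1.753 (from t-table)

Standard error: SE = s/√n = 5/√16 = 1.250000

Margin of error: E = t* × SE = 1.753 × 1.250000 = 2.1912

T-interval: x̄ ± E = 50 ± 2.1912 = (47.8088, 52.1912)

Rounded to 2 decimal places:

(47.81, 52.19)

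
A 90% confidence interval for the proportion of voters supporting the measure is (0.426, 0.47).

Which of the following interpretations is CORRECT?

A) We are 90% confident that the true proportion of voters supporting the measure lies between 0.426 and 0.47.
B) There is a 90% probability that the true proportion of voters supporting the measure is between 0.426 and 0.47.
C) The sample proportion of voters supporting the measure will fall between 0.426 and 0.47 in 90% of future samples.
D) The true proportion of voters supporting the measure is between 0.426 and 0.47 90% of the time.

A confidence interval represents our confidence in the procedure, not a probability statement about the parameter.

Key concept: If we repeated this sampling process many times and computed a 90% CI each time, about 90% of those intervals would contain the true population parameter.

For this specific interval (0.426, 0.47):
- Midpoint (point estimate): 0.448
- Margin of error: 0.022

The correct interpretation is the one stating confidence that the true parameter lies in the interval — option A.

A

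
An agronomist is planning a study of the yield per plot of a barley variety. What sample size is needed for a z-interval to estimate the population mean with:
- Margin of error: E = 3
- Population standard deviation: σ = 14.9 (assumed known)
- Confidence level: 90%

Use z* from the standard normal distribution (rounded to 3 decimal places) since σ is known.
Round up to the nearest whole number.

Using z* since population σ is known (z-interval formula).

For 90% confidence, z* = 1.645 (from standard normal table)

Sample size formula for z-interval: n = (z*σ/E)²

n = (1.645 × 14.9 / 3)²
  = (8.170167)²
  = 66.7516

Round up to the nearest whole number: n = 67

67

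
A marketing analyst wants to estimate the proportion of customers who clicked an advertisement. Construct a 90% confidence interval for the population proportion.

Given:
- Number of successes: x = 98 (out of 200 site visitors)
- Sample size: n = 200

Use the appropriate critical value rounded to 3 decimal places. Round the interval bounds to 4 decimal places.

Sample proportion: p̂ = 98/200 = 0.490000

Check conditions for normal approximation:
  np̂ = 98 ≥ 10 ✓
  n(1-p̂) = 102 ≥ 10 ✓

The sample is large enough, so use a z-interval (normal approximation) for the proportion.

For 90% confidence, z* = 1.645 (from standard normal table)

Standard error: SE = √(p̂(1-p̂)/n) = √(0.490000×0.510000/200) = 0.03534827

Margin of error: E = z* × SE = 1.645 × 0.03534827 = 0.058148

Z-interval: p̂ ± E = 0.490000 ± 0.058148 = (0.431852, 0.548148)

Rounded to 4 decimal places:

(0.4319, 0.5481)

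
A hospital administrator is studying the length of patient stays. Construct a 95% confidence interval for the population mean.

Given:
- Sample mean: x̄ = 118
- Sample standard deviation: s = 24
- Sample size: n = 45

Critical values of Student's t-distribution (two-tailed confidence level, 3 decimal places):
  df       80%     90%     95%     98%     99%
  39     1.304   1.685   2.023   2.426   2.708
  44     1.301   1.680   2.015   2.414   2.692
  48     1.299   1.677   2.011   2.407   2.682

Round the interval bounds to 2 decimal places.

The population standard deviation σ is unknown (only the sample standard deviation s is given), so use a t-interval with df = n - 1 = 45 - 1 = 44.

For 95% confidence with df = 44, t* = 2.015 (from t-table)

Standard error: SE = s/√n = 24/√45 = 3.577709

Margin of error: E = t* × SE = 2.015 × 3.577709 = 7.2091

T-interval: x̄ ± E = 118 ± 7.2091 = (110.7909, 125.2091)

Rounded to 2 decimal places:

(110.79, 125.21)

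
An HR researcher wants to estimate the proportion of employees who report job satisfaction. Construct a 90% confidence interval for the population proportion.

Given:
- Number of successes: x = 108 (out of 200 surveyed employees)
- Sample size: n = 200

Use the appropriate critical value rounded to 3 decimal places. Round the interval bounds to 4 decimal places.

Sample proportion: p̂ = 108/200 = 0.540000

Check conditions for normal approximation:
  np̂ = 108 ≥ 10 ✓
  n(1-p̂) = 92 ≥ 10 ✓

The sample is large enough, so use a z-interval (normal approximation) for the proportion.

For 90% confidence, z* = 1.645 (from standard normal table)

Standard error: SE = √(p̂(1-p̂)/n) = √(0.540000×0.460000/200) = 0.03524202

Margin of error: E = z* × SE = 1.645 × 0.03524202 = 0.057973

Z-interval: p̂ ± E = 0.540000 ± 0.057973 = (0.482027, 0.597973)

Rounded to 4 decimal places:

(0.4820, 0.5980)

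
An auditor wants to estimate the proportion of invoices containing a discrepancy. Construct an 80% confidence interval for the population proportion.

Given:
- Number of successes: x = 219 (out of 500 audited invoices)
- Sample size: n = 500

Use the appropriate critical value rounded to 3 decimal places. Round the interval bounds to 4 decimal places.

Sample proportion: p̂ = 219/500 = 0.438000

Check conditions for normal approximation:
  np̂ = 219 ≥ 10 ✓
  n(1-p̂) = 281 ≥ 10 ✓

The sample is large enough, so use a z-interval (normal approximation) for the proportion.

For 80% confidence, z* = 1.282 (from standard normal table)

Standard error: SE = √(p̂(1-p̂)/n) = √(0.438000×0.562000/500) = 0.02218810

Margin of error: E = z* × SE = 1.282 × 0.02218810 = 0.028445

Z-interval: p̂ ± E = 0.438000 ± 0.028445 = (0.409555, 0.466445)

Rounded to 4 decimal places:

(0.4096, 0.4664)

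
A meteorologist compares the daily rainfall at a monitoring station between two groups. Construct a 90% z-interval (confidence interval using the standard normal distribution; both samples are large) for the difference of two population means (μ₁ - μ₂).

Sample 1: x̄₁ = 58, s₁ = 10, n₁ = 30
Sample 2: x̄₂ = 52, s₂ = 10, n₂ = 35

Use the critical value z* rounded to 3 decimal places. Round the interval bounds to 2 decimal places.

Both samples are large (n₁ = 30 ≥ 30, n₂ = 35 ≥ 30), so a z-interval for the difference of means applies.

Point estimate: x̄₁ - x̄₂ = 58 - 52 = 6

Standard error: SE = √(s₁²/n₁ + s₂²/n₂)
= √(10²/30 + 10²/35)
= √(3.333333 + 2.857143)
= 2.488067

For 90% confidence, z* = 1.645 (from standard normal table)
Margin of error: E = z* × SE = 1.645 × 2.488067 = 4.0929

Z-interval: (x̄₁ - x̄₂) ± E = 6 ± 4.0929 = (1.9071, 10.0929)

Rounded to 2 decimal places:

(1.91, 10.09)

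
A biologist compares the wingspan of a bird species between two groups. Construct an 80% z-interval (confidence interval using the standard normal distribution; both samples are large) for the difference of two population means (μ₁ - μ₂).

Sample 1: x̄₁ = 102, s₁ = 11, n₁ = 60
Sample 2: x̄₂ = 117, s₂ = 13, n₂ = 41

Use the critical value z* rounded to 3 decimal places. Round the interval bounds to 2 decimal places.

Both samples are large (n₁ = 60 ≥ 30, n₂ = 41 ≥ 30), so a z-interval for the difference of means applies.

Point estimate: x̄₁ - x̄₂ = 102 - 117 = -15

Standard error: SE = √(s₁²/n₁ + s₂²/n₂)
= √(11²/60 + 13²/41)
= √(2.016667 + 4.121951)
= 2.477623

For 80% confidence, z* = 1.282 (from standard normal table)
Margin of error: E = z* × SE = 1.282 × 2.477623 = 3.1763

Z-interval: (x̄₁ - x̄₂) ± E = -15 ± 3.1763 = (-18.1763, -11.8237)

Rounded to 2 decimal places:

(-18.18, -11.82)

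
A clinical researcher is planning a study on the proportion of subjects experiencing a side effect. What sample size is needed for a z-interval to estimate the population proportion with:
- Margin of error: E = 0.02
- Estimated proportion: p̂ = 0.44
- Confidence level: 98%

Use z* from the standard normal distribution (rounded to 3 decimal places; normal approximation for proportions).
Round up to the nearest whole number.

Using z* for proportion z-interval (normal approximation).

For 98% confidence, z* = 2.326 (from standard normal table)

Sample size formula for proportion z-interval: n = z*²p̂(1-p̂)/E²

n = 2.326² × 0.44 × 0.56 / 0.02²
  = 5.410276 × 0.2464 / 0.0004
  = 3332.7300

Round up to the nearest whole number: n = 3333

3333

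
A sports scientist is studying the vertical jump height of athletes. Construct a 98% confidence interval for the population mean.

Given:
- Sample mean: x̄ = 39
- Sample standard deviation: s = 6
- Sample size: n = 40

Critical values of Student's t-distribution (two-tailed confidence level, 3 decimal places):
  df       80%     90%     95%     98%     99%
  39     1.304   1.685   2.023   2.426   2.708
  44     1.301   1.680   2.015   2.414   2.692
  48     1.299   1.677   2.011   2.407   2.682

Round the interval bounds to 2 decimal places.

The population standard deviation σ is unknown (only the sample standard deviation s is given), so use a t-interval with df = n - 1 = 40 - 1 = 39.

For 98% confidence with df = 39, t* = 2.426 (from t-table)

Standard error: SE = s/√n = 6/√40 = 0.948683

Margin of error: E = t* × SE = 2.426 × 0.948683 = 2.3015

T-interval: x̄ ± E = 39 ± 2.3015 = (36.6985, 41.3015)

Rounded to 2 decimal places:

(36.70, 41.30)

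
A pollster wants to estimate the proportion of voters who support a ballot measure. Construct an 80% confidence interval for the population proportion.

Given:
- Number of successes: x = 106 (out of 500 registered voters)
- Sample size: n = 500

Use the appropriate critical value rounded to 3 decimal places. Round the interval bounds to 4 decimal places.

Sample proportion: p̂ = 106/500 = 0.212000

Check conditions for normal approximation:
  np̂ = 106 ≥ 10 ✓
  n(1-p̂) = 394 ≥ 10 ✓

The sample is large enough, so use a z-interval (normal approximation) for the proportion.

For 80% confidence, z* = 1.282 (from standard normal table)

Standard error: SE = √(p̂(1-p̂)/n) = √(0.212000×0.788000/500) = 0.01827873

Margin of error: E = z* × SE = 1.282 × 0.01827873 = 0.023433

Z-interval: p̂ ± E = 0.212000 ± 0.023433 = (0.188567, 0.235433)

Rounded to 4 decimal places:

(0.1886, 0.2354)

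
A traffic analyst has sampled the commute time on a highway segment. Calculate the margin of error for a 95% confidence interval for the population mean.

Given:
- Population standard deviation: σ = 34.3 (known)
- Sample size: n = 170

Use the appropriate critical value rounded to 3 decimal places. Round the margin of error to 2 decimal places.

The population standard deviation σ is known, so use the z-interval margin of error formula.

For 95% confidence, z* = 1.96 (from standard normal table)

Margin of error formula for z-interval: E = z* × σ/√n

E = 1.96 × 34.3/√170
  = 1.96 × 2.630690
  = 5.1562

Rounded to 2 decimal places:

5.16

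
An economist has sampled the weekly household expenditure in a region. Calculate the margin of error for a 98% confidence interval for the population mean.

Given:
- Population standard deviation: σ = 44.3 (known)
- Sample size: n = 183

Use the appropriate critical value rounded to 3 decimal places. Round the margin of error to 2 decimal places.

The population standard deviation σ is known, so use the z-interval margin of error formula.

For 98% confidence, z* = 2.326 (from standard normal table)

Margin of error formula for z-interval: E = z* × σ/√n

E = 2.326 × 44.3/√183
  = 2.326 × 3.274750
  = 7.6171

Rounded to 2 decimal places:

7.62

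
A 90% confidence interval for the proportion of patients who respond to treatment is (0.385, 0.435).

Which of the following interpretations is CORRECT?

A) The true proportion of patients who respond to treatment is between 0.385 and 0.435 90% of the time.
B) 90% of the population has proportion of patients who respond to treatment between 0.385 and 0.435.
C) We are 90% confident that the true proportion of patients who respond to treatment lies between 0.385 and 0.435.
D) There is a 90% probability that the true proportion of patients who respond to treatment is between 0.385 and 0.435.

A confidence interval represents our confidence in the procedure, not a probability statement about the parameter.

Key concept: If we repeated this sampling process many times and computed a 90% CI each time, about 90% of those intervals would contain the true population parameter.

For this specific interval (0.385, 0.435):
- Midpoint (point estimate): 0.41
- Margin of error: 0.025

The correct interpretation is the one stating confidence that the true parameter lies in the interval — option C.

C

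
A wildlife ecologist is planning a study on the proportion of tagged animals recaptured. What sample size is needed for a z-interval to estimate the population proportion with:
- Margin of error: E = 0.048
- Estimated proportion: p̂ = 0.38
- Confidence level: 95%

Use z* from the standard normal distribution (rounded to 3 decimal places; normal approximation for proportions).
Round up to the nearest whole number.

Using z* for proportion z-interval (normal approximation).

For 95% confidence, z* = 1.96 (from standard normal table)

Sample size formula for proportion z-interval: n = z*²p̂(1-p̂)/E²

n = 1.96² × 0.38 × 0.62 / 0.048²
  = 3.8416 × 0.2356 / 0.002304
  = 392.8303

Round up to the nearest whole number: n = 393

393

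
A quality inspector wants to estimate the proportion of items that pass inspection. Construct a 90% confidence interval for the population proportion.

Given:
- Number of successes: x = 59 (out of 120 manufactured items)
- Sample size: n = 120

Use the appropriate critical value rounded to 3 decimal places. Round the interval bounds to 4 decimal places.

Sample proportion: p̂ = 59/120 = 0.491667

Check conditions for normal approximation:
  np̂ = 59 ≥ 10 ✓
  n(1-p̂) = 61 ≥ 10 ✓

The sample is large enough, so use a z-interval (normal approximation) for the proportion.

For 90% confidence, z* = 1.645 (from standard normal table)

Standard error: SE = √(p̂(1-p̂)/n) = √(0.491667×0.508333/120) = 0.04563721

Margin of error: E = z* × SE = 1.645 × 0.04563721 = 0.075073

Z-interval: p̂ ± E = 0.491667 ± 0.075073 = (0.416593, 0.566740)

Rounded to 4 decimal places:

(0.4166, 0.5667)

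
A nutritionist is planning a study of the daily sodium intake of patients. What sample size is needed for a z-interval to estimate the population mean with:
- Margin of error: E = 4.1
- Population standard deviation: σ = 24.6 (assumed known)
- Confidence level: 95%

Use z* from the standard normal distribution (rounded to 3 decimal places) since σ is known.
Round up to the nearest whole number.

Using z* since population σ is known (z-interval formula).

For 95% confidence, z* = 1.96 (from standard normal table)

Sample size formula for z-interval: n = (z*σ/E)²

n = (1.96 × 24.6 / 4.1)²
  = (11.760000)²
  = 138.2976

Round up to the nearest whole number: n = 139

139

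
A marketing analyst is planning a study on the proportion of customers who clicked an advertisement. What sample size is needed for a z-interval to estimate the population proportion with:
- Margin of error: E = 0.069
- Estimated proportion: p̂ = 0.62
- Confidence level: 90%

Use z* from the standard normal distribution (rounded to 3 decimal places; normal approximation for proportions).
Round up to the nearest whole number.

Using z* for proportion z-interval (normal approximation).

For 90% confidence, z* = 1.645 (from standard normal table)

Sample size formula for proportion z-interval: n = z*²p̂(1-p̂)/E²

n = 1.645² × 0.62 × 0.38 / 0.069²
  = 2.706025 × 0.2356 / 0.004761
  = 133.9087

Round up to the nearest whole number: n = 134

134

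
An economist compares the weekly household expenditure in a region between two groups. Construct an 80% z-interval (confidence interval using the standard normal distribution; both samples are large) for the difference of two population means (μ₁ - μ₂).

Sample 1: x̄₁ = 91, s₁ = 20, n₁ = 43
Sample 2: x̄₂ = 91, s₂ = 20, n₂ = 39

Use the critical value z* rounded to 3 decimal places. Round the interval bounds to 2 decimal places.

Both samples are large (n₁ = 43 ≥ 30, n₂ = 39 ≥ 30), so a z-interval for the difference of means applies.

Point estimate: x̄₁ - x̄₂ = 91 - 91 = 0

Standard error: SE = √(s₁²/n₁ + s₂²/n₂)
= √(20²/43 + 20²/39)
= √(9.302326 + 10.256410)
= 4.422526

For 80% confidence, z* = 1.282 (from standard normal table)
Margin of error: E = z* × SE = 1.282 × 4.422526 = 5.6697

Z-interval: (x̄₁ - x̄₂) ± E = 0 ± 5.6697 = (-5.6697, 5.6697)

Rounded to 2 decimal places:

(-5.67, 5.67)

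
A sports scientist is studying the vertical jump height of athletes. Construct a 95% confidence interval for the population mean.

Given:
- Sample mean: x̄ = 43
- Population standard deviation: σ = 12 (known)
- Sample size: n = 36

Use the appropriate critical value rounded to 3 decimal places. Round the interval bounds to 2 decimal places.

The population standard deviation σ is known, so use a z-interval (standard normal critical value).

For 95% confidence, z* = 1.96 (from standard normal table)

Standard error: SE = σ/√n = 12/√36 = 2.000000

Margin of error: E = z* × SE = 1.96 × 2.000000 = 3.9200

Z-interval: x̄ ± E = 43 ± 3.9200 = (39.0800, 46.9200)

Rounded to 2 decimal places:

(39.08, 46.92)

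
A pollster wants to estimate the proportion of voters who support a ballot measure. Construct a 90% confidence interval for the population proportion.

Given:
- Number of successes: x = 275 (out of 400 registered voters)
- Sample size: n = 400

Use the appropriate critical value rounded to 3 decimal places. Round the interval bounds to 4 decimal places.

Sample proportion: p̂ = 275/400 = 0.687500

Check conditions for normal approximation:
  np̂ = 275 ≥ 10 ✓
  n(1-p̂) = 125 ≥ 10 ✓

The sample is large enough, so use a z-interval (normal approximation) for the proportion.

For 90% confidence, z* = 1.645 (from standard normal table)

Standard error: SE = √(p̂(1-p̂)/n) = √(0.687500×0.312500/400) = 0.02317562

Margin of error: E = z* × SE = 1.645 × 0.02317562 = 0.038124

Z-interval: p̂ ± E = 0.687500 ± 0.038124 = (0.649376, 0.725624)

Rounded to 4 decimal places:

(0.6494, 0.7256)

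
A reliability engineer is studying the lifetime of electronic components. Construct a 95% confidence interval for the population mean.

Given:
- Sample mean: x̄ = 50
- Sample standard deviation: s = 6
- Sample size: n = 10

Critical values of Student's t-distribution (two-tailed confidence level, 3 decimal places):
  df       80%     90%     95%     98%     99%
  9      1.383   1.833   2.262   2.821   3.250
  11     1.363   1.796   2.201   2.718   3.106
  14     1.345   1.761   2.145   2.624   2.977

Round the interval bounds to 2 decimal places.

The population standard deviation σ is unknown (only the sample standard deviation s is given), so use a t-interval with df = n - 1 = 10 - 1 = 9.

For 95% confidence with df = 9, t* = 2.262 (from t-table)

Standard error: SE = s/√n = 6/√10 = 1.897367

Margin of error: E = t* × SE = 2.262 × 1.897367 = 4.2918

T-interval: x̄ ± E = 50 ± 4.2918 = (45.7082, 54.2918)

Rounded to 2 decimal places:

(45.71, 54.29)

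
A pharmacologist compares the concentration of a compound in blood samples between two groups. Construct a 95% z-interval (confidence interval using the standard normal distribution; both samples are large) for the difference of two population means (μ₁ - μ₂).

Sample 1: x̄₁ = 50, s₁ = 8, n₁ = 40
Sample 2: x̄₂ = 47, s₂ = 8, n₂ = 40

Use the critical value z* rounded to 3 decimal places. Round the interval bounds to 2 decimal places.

Both samples are large (n₁ = 40 ≥ 30, n₂ = 40 ≥ 30), so a z-interval for the difference of means applies.

Point estimate: x̄₁ - x̄₂ = 50 - 47 = 3

Standard error: SE = √(s₁²/n₁ + s₂²/n₂)
= √(8²/40 + 8²/40)
= √(1.600000 + 1.600000)
= 1.788854

For 95% confidence, z* = 1.96 (from standard normal table)
Margin of error: E = z* × SE = 1.96 × 1.788854 = 3.5062

Z-interval: (x̄₁ - x̄₂) ± E = 3 ± 3.5062 = (-0.5062, 6.5062)

Rounded to 2 decimal places:

(-0.51, 6.51)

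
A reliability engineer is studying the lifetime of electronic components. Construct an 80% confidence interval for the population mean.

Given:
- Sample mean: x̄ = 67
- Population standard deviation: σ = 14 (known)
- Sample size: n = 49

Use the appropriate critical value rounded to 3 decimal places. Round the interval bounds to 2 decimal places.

The population standard deviation σ is known, so use a z-interval (standard normal critical value).

For 80% confidence, z* = 1.282 (from standard normal table)

Standard error: SE = σ/√n = 14/√49 = 2.000000

Margin of error: E = z* × SE = 1.282 × 2.000000 = 2.5640

Z-interval: x̄ ± E = 67 ± 2.5640 = (64.4360, 69.5640)

Rounded to 2 decimal places:

(64.44, 69.56)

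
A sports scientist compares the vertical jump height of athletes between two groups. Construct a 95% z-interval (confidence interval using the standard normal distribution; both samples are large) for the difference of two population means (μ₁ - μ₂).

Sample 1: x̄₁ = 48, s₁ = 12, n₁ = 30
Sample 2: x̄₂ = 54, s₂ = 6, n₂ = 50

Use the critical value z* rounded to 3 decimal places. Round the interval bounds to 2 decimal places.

Both samples are large (n₁ = 30 ≥ 30, n₂ = 50 ≥ 30), so a z-interval for the difference of means applies.

Point estimate: x̄₁ - x̄₂ = 48 - 54 = -6

Standard error: SE = √(s₁²/n₁ + s₂²/n₂)
= √(12²/30 + 6²/50)
= √(4.8000000 + 0.7200000)
= 2.3494680

For 95% confidence, z* = 1.96 (from standard normal table)
Margin of error: E = z* × SE = 1.96 × 2.3494680 = 4.60496

Z-interval: (x̄₁ - x̄₂) ± E = -6 ± 4.60496 = (-10.60496, -1.39504)

Rounded to 2 decimal places:

(-10.60, -1.40)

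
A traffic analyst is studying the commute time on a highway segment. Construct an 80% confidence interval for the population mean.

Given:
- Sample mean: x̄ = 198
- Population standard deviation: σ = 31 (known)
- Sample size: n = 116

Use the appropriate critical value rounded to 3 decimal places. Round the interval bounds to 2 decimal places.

The population standard deviation σ is known, so use a z-interval (standard normal critical value).

For 80% confidence, z* = 1.282 (from standard normal table)

Standard error: SE = σ/√n = 31/√116 = 2.878278

Margin of error: E = z* × SE = 1.282 × 2.878278 = 3.6900

Z-interval: x̄ ± E = 198 ± 3.6900 = (194.3100, 201.6900)

Rounded to 2 decimal places:

(194.31, 201.69)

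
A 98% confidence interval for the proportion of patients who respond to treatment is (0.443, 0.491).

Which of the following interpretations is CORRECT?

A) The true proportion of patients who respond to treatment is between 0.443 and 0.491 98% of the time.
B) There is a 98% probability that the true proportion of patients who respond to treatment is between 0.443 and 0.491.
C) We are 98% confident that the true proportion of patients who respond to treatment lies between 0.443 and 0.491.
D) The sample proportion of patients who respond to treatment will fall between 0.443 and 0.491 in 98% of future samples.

A confidence interval represents our confidence in the procedure, not a probability statement about the parameter.

Key concept: If we repeated this sampling process many times and computed a 98% CI each time, about 98% of those intervals would contain the true population parameter.

For this specific interval (0.443, 0.491):
- Midpoint (point estimate): 0.467
- Margin of error: 0.024

The correct interpretation is the one stating confidence that the true parameter lies in the interval — option C.

C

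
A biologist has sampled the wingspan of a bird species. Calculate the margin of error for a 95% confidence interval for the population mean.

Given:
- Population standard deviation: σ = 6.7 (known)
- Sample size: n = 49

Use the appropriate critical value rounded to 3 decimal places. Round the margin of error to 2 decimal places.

The population standard deviation σ is known, so use the z-interval margin of error formula.

For 95% confidence, z* = 1.96 (from standard normal table)

Margin of error formula for z-interval: E = z* × σ/√n

E = 1.96 × 6.7/√49
  = 1.96 × 0.957143
  = 1.8760

Rounded to 2 decimal places:

1.88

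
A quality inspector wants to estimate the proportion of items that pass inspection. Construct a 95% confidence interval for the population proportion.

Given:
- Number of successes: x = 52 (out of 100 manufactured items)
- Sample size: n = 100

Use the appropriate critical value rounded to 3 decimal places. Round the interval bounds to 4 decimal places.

Sample proportion: p̂ = 52/100 = 0.520000

Check conditions for normal approximation:
  np̂ = 52 ≥ 10 ✓
  n(1-p̂) = 48 ≥ 10 ✓

The sample is large enough, so use a z-interval (normal approximation) for the proportion.

For 95% confidence, z* = 1.96 (from standard normal table)

Standard error: SE = √(p̂(1-p̂)/n) = √(0.520000×0.480000/100) = 0.04995998

Margin of error: E = z* × SE = 1.96 × 0.04995998 = 0.097922

Z-interval: p̂ ± E = 0.520000 ± 0.097922 = (0.422078, 0.617922)

Rounded to 4 decimal places:

(0.4221, 0.6179)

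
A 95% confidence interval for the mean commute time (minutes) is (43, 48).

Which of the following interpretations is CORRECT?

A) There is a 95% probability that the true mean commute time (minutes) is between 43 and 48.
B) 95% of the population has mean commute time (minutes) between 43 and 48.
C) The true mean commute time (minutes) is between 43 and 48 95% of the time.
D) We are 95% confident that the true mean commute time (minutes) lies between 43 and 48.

A confidence interval represents our confidence in the procedure, not a probability statement about the parameter.

Key concept: If we repeated this sampling process many times and computed a 95% CI each time, about 95% of those intervals would contain the true population parameter.

For this specific interval (43, 48):
- Midpoint (point estimate): 45.5
- Margin of error: 2.5

The correct interpretation is the one stating confidence that the true parameter lies in the interval — option D.

D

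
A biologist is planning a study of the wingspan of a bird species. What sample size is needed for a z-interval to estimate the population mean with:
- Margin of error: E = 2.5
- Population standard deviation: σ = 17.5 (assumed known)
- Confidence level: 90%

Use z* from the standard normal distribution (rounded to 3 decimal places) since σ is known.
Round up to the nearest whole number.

Using z* since population σ is known (z-interval formula).

For 90% confidence, z* = 1.645 (from standard normal table)

Sample size formula for z-interval: n = (z*σ/E)²

n = (1.645 × 17.5 / 2.5)²
  = (11.515000)²
  = 132.5952

Round up to the nearest whole number: n = 133

133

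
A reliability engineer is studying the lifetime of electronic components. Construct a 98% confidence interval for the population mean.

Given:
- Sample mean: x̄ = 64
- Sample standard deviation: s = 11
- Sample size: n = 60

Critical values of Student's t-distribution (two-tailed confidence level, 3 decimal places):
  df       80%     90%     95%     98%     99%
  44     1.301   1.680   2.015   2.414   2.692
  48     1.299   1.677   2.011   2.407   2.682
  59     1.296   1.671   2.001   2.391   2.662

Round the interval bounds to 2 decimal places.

The population standard deviation σ is unknown (only the sample standard deviation s is given), so use a t-interval with df = n - 1 = 60 - 1 = 59.

For 98% confidence with df = 59, t* = 2.391 (from t-table)

Standard error: SE = s/√n = 11/√60 = 1.420094

Margin of error: E = t* × SE = 2.391 × 1.420094 = 3.3954

T-interval: x̄ ± E = 64 ± 3.3954 = (60.6046, 67.3954)

Rounded to 2 decimal places:

(60.60, 67.40)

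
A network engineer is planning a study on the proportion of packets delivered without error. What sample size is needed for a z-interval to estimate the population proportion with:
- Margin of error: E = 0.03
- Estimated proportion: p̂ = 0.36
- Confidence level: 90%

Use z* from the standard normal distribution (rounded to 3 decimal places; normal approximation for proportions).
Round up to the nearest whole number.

Using z* for proportion z-interval (normal approximation).

For 90% confidence, z* = 1.645 (from standard normal table)

Sample size formula for proportion z-interval: n = z*²p̂(1-p̂)/E²

n = 1.645² × 0.36 × 0.64 / 0.03²
  = 2.706025 × 0.2304 / 0.0009
  = 692.7424

Round up to the nearest whole number: n = 693

693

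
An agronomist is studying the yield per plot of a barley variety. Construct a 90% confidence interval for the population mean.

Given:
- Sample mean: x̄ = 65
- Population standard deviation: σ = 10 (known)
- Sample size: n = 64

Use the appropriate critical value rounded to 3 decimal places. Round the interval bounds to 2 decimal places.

The population standard deviation σ is known, so use a z-interval (standard normal critical value).

For 90% confidence, z* = 1.645 (from standard normal table)

Standard error: SE = σ/√n = 10/√64 = 1.250000

Margin of error: E = z* × SE = 1.645 × 1.250000 = 2.0562

Z-interval: x̄ ± E = 65 ± 2.0562 = (62.9438, 67.0563)

Rounded to 2 decimal places:

(62.94, 67.06)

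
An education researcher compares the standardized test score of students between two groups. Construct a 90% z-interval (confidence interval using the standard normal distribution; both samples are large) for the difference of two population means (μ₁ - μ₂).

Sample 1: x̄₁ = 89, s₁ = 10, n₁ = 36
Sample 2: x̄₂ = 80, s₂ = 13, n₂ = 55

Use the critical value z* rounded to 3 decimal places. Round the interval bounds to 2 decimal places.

Both samples are large (n₁ = 36 ≥ 30, n₂ = 55 ≥ 30), so a z-interval for the difference of means applies.

Point estimate: x̄₁ - x̄₂ = 89 - 80 = 9

Standard error: SE = √(s₁²/n₁ + s₂²/n₂)
= √(10²/36 + 13²/55)
= √(2.777778 + 3.072727)
= 2.418782

For 90% confidence, z* = 1.645 (from standard normal table)
Margin of error: E = z* × SE = 1.645 × 2.418782 = 3.9789

Z-interval: (x̄₁ - x̄₂) ± E = 9 ± 3.9789 = (5.0211, 12.9789)

Rounded to 2 decimal places:

(5.02, 12.98)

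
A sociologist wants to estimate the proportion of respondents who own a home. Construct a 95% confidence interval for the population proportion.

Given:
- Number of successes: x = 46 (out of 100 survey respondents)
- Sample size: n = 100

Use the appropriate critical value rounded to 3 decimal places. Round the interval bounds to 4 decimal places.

Sample proportion: p̂ = 46/100 = 0.460000

Check conditions for normal approximation:
  np̂ = 46 ≥ 10 ✓
  n(1-p̂) = 54 ≥ 10 ✓

The sample is large enough, so use a z-interval (normal approximation) for the proportion.

For 95% confidence, z* = 1.96 (from standard normal table)

Standard error: SE = √(p̂(1-p̂)/n) = √(0.460000×0.540000/100) = 0.04983974

Margin of error: E = z* × SE = 1.96 × 0.04983974 = 0.097686

Z-interval: p̂ ± E = 0.460000 ± 0.097686 = (0.362314, 0.557686)

Rounded to 4 decimal places:

(0.3623, 0.5577)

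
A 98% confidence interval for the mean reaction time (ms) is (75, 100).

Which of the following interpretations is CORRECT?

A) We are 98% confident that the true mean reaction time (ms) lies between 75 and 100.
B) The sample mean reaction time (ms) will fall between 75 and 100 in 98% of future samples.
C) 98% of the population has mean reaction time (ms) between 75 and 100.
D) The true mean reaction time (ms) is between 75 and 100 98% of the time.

A confidence interval represents our confidence in the procedure, not a probability statement about the parameter.

Key concept: If we repeated this sampling process many times and computed a 98% CI each time, about 98% of those intervals would contain the true population parameter.

For this specific interval (75, 100):
- Midpoint (point estimate): 87.5
- Margin of error: 12.5

The correct interpretation is the one stating confidence that the true parameter lies in the interval — option A.

A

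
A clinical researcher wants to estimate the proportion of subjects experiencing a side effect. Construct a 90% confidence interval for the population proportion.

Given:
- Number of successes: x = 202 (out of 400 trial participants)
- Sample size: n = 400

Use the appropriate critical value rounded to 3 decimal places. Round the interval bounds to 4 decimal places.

Sample proportion: p̂ = 202/400 = 0.505000

Check conditions for normal approximation:
  np̂ = 202 ≥ 10 ✓
  n(1-p̂) = 198 ≥ 10 ✓

The sample is large enough, so use a z-interval (normal approximation) for the proportion.

For 90% confidence, z* = 1.645 (from standard normal table)

Standard error: SE = √(p̂(1-p̂)/n) = √(0.505000×0.495000/400) = 0.02499875

Margin of error: E = z* × SE = 1.645 × 0.02499875 = 0.041123

Z-interval: p̂ ± E = 0.505000 ± 0.041123 = (0.463877, 0.546123)

Rounded to 4 decimal places:

(0.4639, 0.5461)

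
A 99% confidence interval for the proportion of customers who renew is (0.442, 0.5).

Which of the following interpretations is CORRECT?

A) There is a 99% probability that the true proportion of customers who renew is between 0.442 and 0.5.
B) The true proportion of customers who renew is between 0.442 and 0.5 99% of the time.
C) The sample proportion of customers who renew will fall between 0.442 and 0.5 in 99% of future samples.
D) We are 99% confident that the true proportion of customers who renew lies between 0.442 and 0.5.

A confidence interval represents our confidence in the procedure, not a probability statement about the parameter.

Key concept: If we repeated this sampling process many times and computed a 99% CI each time, about 99% of those intervals would contain the true population parameter.

For this specific interval (0.442, 0.5):
- Midpoint (point estimate): 0.471
- Margin of error: 0.029

The correct interpretation is the one stating confidence that the true parameter lies in the interval — option D.

D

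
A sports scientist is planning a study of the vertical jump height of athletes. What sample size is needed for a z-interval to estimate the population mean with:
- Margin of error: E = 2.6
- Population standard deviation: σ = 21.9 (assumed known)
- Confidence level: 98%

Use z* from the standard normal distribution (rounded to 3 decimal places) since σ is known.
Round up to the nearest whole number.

Using z* since population σ is known (z-interval formula).

For 98% confidence, z* = 2.326 (from standard normal table)

Sample size formula for z-interval: n = (z*σ/E)²

n = (2.326 × 21.9 / 2.6)²
  = (19.592077)²
  = 383.8495

Round up to the nearest whole number: n = 384

384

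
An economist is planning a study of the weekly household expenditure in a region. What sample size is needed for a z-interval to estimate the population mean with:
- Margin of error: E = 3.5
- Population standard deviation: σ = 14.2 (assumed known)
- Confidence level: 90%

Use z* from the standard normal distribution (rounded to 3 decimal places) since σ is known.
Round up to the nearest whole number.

Using z* since population σ is known (z-interval formula).

For 90% confidence, z* = 1.645 (from standard normal table)

Sample size formula for z-interval: n = (z*σ/E)²

n = (1.645 × 14.2 / 3.5)²
  = (6.674000)²
  = 44.5423

Round up to the nearest whole number: n = 45

45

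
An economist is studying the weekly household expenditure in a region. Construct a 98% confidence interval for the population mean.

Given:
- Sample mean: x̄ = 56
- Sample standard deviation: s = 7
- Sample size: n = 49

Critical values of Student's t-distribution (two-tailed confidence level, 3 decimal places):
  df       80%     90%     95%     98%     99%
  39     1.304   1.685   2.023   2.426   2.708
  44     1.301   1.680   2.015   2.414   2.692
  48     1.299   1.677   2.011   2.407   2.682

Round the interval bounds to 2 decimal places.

The population standard deviation σ is unknown (only the sample standard deviation s is given), so use a t-interval with df = n - 1 = 49 - 1 = 48.

For 98% confidence with df = 48, t* = 2.407 (from t-table)

Standard error: SE = s/√n = 7/√49 = 1.000000

Margin of error: E = t* × SE = 2.407 × 1.000000 = 2.4070

T-interval: x̄ ± E = 56 ± 2.4070 = (53.5930, 58.4070)

Rounded to 2 decimal places:

(53.59, 58.41)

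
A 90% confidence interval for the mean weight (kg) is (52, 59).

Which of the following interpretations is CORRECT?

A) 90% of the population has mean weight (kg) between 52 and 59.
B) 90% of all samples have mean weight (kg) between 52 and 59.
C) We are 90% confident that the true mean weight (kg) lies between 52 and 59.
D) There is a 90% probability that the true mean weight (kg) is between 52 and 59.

A confidence interval represents our confidence in the procedure, not a probability statement about the parameter.

Key concept: If we repeated this sampling process many times and computed a 90% CI each time, about 90% of those intervals would contain the true population parameter.

For this specific interval (52, 59):
- Midpoint (point estimate): 55.5
- Margin of error: 3.5

The correct interpretation is the one stating confidence that the true parameter lies in the interval — option C.

C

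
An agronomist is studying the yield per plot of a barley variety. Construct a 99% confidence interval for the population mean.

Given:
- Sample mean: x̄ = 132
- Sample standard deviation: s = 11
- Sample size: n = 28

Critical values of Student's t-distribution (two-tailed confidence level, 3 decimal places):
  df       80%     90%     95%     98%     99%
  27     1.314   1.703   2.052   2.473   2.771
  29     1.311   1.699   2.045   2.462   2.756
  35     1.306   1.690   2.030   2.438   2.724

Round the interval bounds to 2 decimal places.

The population standard deviation σ is unknown (only the sample standard deviation s is given), so use a t-interval with df = n - 1 = 28 - 1 = 27.

For 99% confidence with df = 27, t* = 2.771 (from t-table)

Standard error: SE = s/√n = 11/√28 = 2.078805

Margin of error: E = t* × SE = 2.771 × 2.078805 = 5.7604

T-interval: x̄ ± E = 132 ± 5.7604 = (126.2396, 137.7604)

Rounded to 2 decimal places:

(126.24, 137.76)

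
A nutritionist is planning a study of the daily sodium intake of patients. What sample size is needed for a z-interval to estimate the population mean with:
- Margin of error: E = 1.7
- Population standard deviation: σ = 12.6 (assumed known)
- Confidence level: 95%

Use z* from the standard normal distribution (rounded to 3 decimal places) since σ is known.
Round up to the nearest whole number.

Using z* since population σ is known (z-interval formula).

For 95% confidence, z* = 1.96 (from standard normal table)

Sample size formula for z-interval: n = (z*σ/E)²

n = (1.96 × 12.6 / 1.7)²
  = (14.527059)²
  = 211.0354

Round up to the nearest whole number: n = 212

212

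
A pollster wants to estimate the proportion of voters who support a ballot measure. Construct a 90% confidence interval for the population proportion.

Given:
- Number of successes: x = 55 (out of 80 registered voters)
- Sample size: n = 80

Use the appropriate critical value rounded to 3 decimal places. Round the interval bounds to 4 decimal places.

Sample proportion: p̂ = 55/80 = 0.687500

Check conditions for normal approximation:
  np̂ = 55 ≥ 10 ✓
  n(1-p̂) = 25 ≥ 10 ✓

The sample is large enough, so use a z-interval (normal approximation) for the proportion.

For 90% confidence, z* = 1.645 (from standard normal table)

Standard error: SE = √(p̂(1-p̂)/n) = √(0.687500×0.312500/80) = 0.05182226

Margin of error: E = z* × SE = 1.645 × 0.05182226 = 0.085248

Z-interval: p̂ ± E = 0.687500 ± 0.085248 = (0.602252, 0.772748)

Rounded to 4 decimal places:

(0.6023, 0.7727)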